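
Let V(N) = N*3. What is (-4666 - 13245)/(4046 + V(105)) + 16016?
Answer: 69827865/4361 ≈ 16012.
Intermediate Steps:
V(N) = 3*N
(-4666 - 13245)/(4046 + V(105)) + 16016 = (-4666 - 13245)/(4046 + 3*105) + 16016 = -17911/(4046 + 315) + 16016 = -17911/4361 + 16016 = 69827865/4361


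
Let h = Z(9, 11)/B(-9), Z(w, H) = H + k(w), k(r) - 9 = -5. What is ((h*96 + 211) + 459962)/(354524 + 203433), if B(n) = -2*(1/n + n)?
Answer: 18870333/22876237 ≈ 0.82489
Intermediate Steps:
k(r) = 4 (k(r) = 9 - 5 = 4)
B(n) = -2*n - 2/n (B(n) = -2*(n + 1/n) = -2*n - 2/n)
Z(w, H) = 4 + H (Z(w, H) = H + 4 = 4 + H)
h = 135/164 (h = (4 + 11)/(-2*(-9) - 2/(-9)) = 15/(18 - 2*(-1/9)) = 15/(18 + 2/9) = 15/(164/9) = 15*(9/164) = 135/164 ≈ 0.82317)
((h*96 + 211) + 459962)/(354524 + 203433) = (((135/164)*96 + 211) + 459962)/(354524 + 203433) = ((3240/41 + 211) + 459962)/557957 = (11891/41 + 459962)*(1/557957) = (18870333/41)*(1/557957) = 18870333/22876237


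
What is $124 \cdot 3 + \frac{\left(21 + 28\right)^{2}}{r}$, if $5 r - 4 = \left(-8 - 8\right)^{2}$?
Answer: $\frac{21745}{52} \approx 418.17$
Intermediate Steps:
$r = 52$ ($r = \frac{4}{5} + \frac{\left(-8 - 8\right)^{2}}{5} = \frac{4}{5} + \frac{\left(-16\right)^{2}}{5} = \frac{4}{5} + \frac{1}{5} \cdot 256 = \frac{4}{5} + \frac{256}{5} = 52$)
$124 \cdot 3 + \frac{\left(21 + 28\right)^{2}}{r} = 124 \cdot 3 + \frac{\left(21 + 28\right)^{2}}{52} = 372 + 49^{2} \cdot \frac{1}{52} = 372 + 2401 \cdot \frac{1}{52} = 372 + \frac{2401}{52} = \frac{21745}{52}$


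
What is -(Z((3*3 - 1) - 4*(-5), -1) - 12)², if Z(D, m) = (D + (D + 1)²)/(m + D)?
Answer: -297025/729 ≈ -407.44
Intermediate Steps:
Z(D, m) = (D + (1 + D)²)/(D + m)
-(Z((3*3 - 1) - 4*(-5), -1) - 12)² = -((((3*3 - 1) - 4*(-5)) + (1 + ((3*3 - 1) - 4*(-5)))²)/(((3*3 - 1) - 4*(-5)) - 1) - 12)² = -((((9 - 1) + 20) + (1 + ((9 - 1) + 20))²)/(((9 - 1) + 20) - 1) - 12)² = -(((8 + 20) + (1 + (8 + 20))²)/((8 + 20) - 1) - 12)² = -((28 + (1 + 28)²)/(28 - 1) - 12)² = -((28 + 29²)/27 - 12)² = -((28 + 841)/27 - 12)² = -((1/27)*869 - 12)² = -(869/27 - 12)² = -(545/27)² = -1*297025/729 = -297025/729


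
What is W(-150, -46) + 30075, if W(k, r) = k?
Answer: 29925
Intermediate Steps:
W(-150, -46) + 30075 = -150 + 30075 = 29925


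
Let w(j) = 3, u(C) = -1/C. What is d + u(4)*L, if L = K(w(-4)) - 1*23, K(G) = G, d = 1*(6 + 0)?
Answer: 11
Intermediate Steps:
d = 6 (d = 1*6 = 6)
L = -20 (L = 3 - 1*23 = 3 - 23 = -20)
d + u(4)*L = 6 - 1/4*(-20) = 6 - 1*¼*(-20) = 6 - ¼*(-20) = 6 + 5 = 11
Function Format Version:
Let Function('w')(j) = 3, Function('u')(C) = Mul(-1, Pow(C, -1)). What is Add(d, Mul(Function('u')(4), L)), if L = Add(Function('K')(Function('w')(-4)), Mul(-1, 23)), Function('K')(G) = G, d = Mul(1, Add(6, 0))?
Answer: 11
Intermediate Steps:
d = 6 (d = Mul(1, 6) = 6)
L = -20 (L = Add(3, Mul(-1, 23)) = Add(3, -23) = -20)
Add(d, Mul(Function('u')(4), L)) = Add(6, Mul(Mul(-1, Pow(4, -1)), -20)) = Add(6, Mul(Mul(-1, Rational(1, 4)), -20)) = Add(6, Mul(Rational(-1, 4), -20)) = Add(6, 5) = 11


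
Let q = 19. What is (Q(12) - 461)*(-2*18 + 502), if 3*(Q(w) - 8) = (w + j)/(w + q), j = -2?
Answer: -19627454/93 ≈ -2.1105e+5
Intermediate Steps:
Q(w) = 8 + (-2 + w)/(3*(19 + w)) (Q(w) = 8 + ((w - 2)/(w + 19))/3 = 8 + ((-2 + w)/(19 + w))/3 = 8 + (-2 + w)/(3*(19 + w)))
(Q(12) - 461)*(-2*18 + 502) = ((454 + 25*12)/(3*(19 + 12)) - 461)*(-2*18 + 502) = ((⅓)*(454 + 300)/31 - 461)*(-36 + 502) = ((⅓)*(1/31)*754 - 461)*466 = (754/93 - 461)*466 = -42119/93*466 = -19627454/93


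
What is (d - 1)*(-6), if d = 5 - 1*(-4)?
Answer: -48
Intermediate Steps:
d = 9 (d = 5 + 4 = 9)
(d - 1)*(-6) = (9 - 1)*(-6) = 8*(-6) = -48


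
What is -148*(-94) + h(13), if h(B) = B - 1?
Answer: 13924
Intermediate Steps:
h(B) = -1 + B
-148*(-94) + h(13) = -148*(-94) + (-1 + 13) = 13912 + 12 = 13924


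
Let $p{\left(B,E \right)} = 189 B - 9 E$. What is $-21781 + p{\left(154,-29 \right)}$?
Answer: $7586$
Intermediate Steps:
$p{\left(B,E \right)} = - 9 E + 189 B$
$-21781 + p{\left(154,-29 \right)} = -21781 + \left(\left(-9\right) \left(-29\right) + 189 \cdot 154\right) = -21781 + \left(261 + 29106\right) = -21781 + 29367 = 7586$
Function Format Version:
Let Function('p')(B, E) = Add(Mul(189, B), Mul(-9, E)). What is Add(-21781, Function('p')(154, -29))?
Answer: 7586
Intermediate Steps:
Function('p')(B, E) = Add(Mul(-9, E), Mul(189, B))
Add(-21781, Function('p')(154, -29)) = Add(-21781, Add(Mul(-9, -29), Mul(189, 154))) = Add(-21781, Add(261, 29106)) = Add(-21781, 29367) = 7586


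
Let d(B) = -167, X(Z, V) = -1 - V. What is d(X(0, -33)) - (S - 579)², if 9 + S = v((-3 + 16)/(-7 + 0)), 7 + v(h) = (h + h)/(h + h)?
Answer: -353003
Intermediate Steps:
v(h) = -6 (v(h) = -7 + (h + h)/(h + h) = -7 + (2*h)/((2*h)) = -7 + (2*h)*(1/(2*h)) = -7 + 1 = -6)
S = -15 (S = -9 - 6 = -15)
d(X(0, -33)) - (S - 579)² = -167 - (-15 - 579)² = -167 - 1*(-594)² = -167 - 1*352836 = -167 - 352836 = -353003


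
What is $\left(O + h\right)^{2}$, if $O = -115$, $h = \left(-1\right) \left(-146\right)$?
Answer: $961$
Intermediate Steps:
$h = 146$
$\left(O + h\right)^{2} = \left(-115 + 146\right)^{2} = 31^{2} = 961$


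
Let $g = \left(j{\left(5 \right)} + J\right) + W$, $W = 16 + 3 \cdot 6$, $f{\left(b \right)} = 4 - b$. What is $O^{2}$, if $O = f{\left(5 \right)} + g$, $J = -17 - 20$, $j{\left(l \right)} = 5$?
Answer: $1$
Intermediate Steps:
$J = -37$ ($J = -17 - 20 = -37$)
$W = 34$ ($W = 16 + 18 = 34$)
$g = 2$ ($g = \left(5 - 37\right) + 34 = -32 + 34 = 2$)
$O = 1$ ($O = \left(4 - 5\right) + 2 = -1 + 2 = 1$)
$O^{2} = 1^{2} = 1$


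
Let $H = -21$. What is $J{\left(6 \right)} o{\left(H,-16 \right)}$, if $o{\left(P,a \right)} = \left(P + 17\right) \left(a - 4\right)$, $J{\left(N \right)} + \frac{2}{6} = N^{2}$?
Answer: $\frac{8560}{3} \approx 2853.3$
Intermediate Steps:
$J{\left(N \right)} = - \frac{1}{3} + N^{2}$
$o{\left(P,a \right)} = \left(-4 + a\right) \left(17 + P\right)$ ($o{\left(P,a \right)} = \left(17 + P\right) \left(a - 4\right) = \left(17 + P\right) \left(-4 + a\right) = \left(-4 + a\right) \left(17 + P\right)$)
$J{\left(6 \right)} o{\left(H,-16 \right)} = \left(- \frac{1}{3} + 6^{2}\right) \left(-68 - -84 + 17 \left(-16\right) - -336\right) = \left(- \frac{1}{3} + 36\right) \left(-68 + 84 - 272 + 336\right) = \frac{107}{3} \cdot 80 = \frac{8560}{3}$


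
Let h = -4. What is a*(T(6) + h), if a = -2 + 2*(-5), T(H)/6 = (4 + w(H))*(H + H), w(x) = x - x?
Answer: -3408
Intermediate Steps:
w(x) = 0
T(H) = 48*H (T(H) = 6*((4 + 0)*(H + H)) = 6*(4*(2*H)) = 6*(8*H) = 48*H)
a = -12 (a = -2 - 10 = -12)
a*(T(6) + h) = -12*(48*6 - 4) = -12*(288 - 4) = -12*284 = -3408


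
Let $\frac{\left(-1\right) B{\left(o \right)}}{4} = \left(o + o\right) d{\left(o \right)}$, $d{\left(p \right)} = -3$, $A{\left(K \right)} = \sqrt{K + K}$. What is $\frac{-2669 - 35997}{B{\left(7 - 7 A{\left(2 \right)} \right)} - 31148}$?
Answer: $\frac{19333}{15658} \approx 1.2347$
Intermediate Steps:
$A{\left(K \right)} = \sqrt{2} \sqrt{K}$ ($A{\left(K \right)} = \sqrt{2 K} = \sqrt{2} \sqrt{K}$)
$B{\left(o \right)} = 24 o$ ($B{\left(o \right)} = - 4 \left(o + o\right) \left(-3\right) = - 4 \cdot 2 o \left(-3\right) = - 4 \left(- 6 o\right) = 24 o$)
$\frac{-2669 - 35997}{B{\left(7 - 7 A{\left(2 \right)} \right)} - 31148} = \frac{-2669 - 35997}{24 \left(7 - 7 \sqrt{2} \sqrt{2}\right) - 31148} = - \frac{38666}{24 \left(7 - 14\right) - 31148} = - \frac{38666}{24 \left(-7\right) - 31148} = - \frac{38666}{-168 - 31148} = - \frac{38666}{-31316} = \left(-38666\right) \left(- \frac{1}{31316}\right) = \frac{19333}{15658}$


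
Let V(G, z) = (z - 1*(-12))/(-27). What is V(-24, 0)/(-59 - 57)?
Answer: 1/261 ≈ 0.0038314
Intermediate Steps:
V(G, z) = -4/9 - z/27 (V(G, z) = (z + 12)*(-1/27) = (12 + z)*(-1/27) = -4/9 - z/27)
V(-24, 0)/(-59 - 57) = (-4/9 - 1/27*0)/(-59 - 57) = (-4/9 + 0)/(-116) = -4/9*(-1/116) = 1/261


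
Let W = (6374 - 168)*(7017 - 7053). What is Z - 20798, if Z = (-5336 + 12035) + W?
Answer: -237515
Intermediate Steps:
W = -223416 (W = 6206*(-36) = -223416)
Z = -216717 (Z = (-5336 + 12035) - 223416 = 6699 - 223416 = -216717)
Z - 20798 = -216717 - 20798 = -237515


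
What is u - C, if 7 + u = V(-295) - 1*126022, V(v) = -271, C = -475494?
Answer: 349194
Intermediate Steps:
u = -126300 (u = -7 + (-271 - 1*126022) = -7 + (-271 - 126022) = -7 - 126293 = -126300)
u - C = -126300 - 1*(-475494) = -126300 + 475494 = 349194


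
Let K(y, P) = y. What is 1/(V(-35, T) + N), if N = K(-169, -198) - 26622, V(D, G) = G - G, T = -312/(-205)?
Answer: -1/26791 ≈ -3.7326e-5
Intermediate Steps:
T = 312/205 (T = -312*(-1/205) = 312/205 ≈ 1.5220)
V(D, G) = 0
N = -26791 (N = -169 - 26622 = -26791)
1/(V(-35, T) + N) = 1/(0 - 26791) = 1/(-26791) = -1/26791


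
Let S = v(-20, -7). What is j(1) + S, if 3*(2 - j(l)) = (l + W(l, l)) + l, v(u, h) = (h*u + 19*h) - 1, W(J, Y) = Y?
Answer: 7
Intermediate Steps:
v(u, h) = -1 + 19*h + h*u (v(u, h) = (19*h + h*u) - 1 = -1 + 19*h + h*u)
j(l) = 2 - l (j(l) = 2 - ((l + l) + l)/3 = 2 - (2*l + l)/3 = 2 - l)
S = 6 (S = -1 + 19*(-7) - 7*(-20) = -1 - 133 + 140 = 6)
j(1) + S = (2 - 1*1) + 6 = (2 - 1) + 6 = 1 + 6 = 7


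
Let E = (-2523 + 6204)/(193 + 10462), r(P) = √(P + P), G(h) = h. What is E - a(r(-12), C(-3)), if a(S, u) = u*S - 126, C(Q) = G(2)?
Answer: 1346211/10655 - 4*I*√6 ≈ 126.35 - 9.798*I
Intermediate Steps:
r(P) = √2*√P (r(P) = √(2*P) = √2*√P)
C(Q) = 2
a(S, u) = -126 + S*u (a(S, u) = S*u - 126 = -126 + S*u)
E = 3681/10655 ≈ 0.34547
E - a(r(-12), C(-3)) = 3681/10655 - (-126 + (√2*√(-12))*2) = 3681/10655 - (-126 + (√2*(2*I*√3))*2) = 3681/10655 - (-126 + (2*I*√6)*2) = 3681/10655 - (-126 + 4*I*√6) = 3681/10655 + (126 - 4*I*√6) = 1346211/10655 - 4*I*√6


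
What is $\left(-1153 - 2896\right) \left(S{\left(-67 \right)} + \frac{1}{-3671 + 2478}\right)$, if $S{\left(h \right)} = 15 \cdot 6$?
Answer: $- \frac{434737081}{1193} \approx -3.6441 \cdot 10^{5}$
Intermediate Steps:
$S{\left(h \right)} = 90$
$\left(-1153 - 2896\right) \left(S{\left(-67 \right)} + \frac{1}{-3671 + 2478}\right) = \left(-1153 - 2896\right) \left(90 + \frac{1}{-3671 + 2478}\right) = - 4049 \left(90 + \frac{1}{-1193}\right) = - 4049 \left(90 - \frac{1}{1193}\right) = \left(-4049\right) \frac{107369}{1193} = - \frac{434737081}{1193}$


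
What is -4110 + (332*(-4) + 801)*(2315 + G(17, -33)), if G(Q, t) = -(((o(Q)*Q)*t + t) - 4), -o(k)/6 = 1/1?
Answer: 530268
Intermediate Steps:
o(k) = -6 (o(k) = -6/1 = -6*1 = -6)
G(Q, t) = 4 - t + 6*Q*t (G(Q, t) = -(((-6*Q)*t + t) - 4) = -((-6*Q*t + t) - 4) = -((t - 6*Q*t) - 4) = -(-4 + t - 6*Q*t) = 4 - t + 6*Q*t)
-4110 + (332*(-4) + 801)*(2315 + G(17, -33)) = -4110 + (332*(-4) + 801)*(2315 + (4 - 1*(-33) + 6*17*(-33))) = -4110 + (-1328 + 801)*(2315 + (4 + 33 - 3366)) = -4110 - 527*(2315 - 3329) = -4110 - 527*(-1014) = -4110 + 534378 = 530268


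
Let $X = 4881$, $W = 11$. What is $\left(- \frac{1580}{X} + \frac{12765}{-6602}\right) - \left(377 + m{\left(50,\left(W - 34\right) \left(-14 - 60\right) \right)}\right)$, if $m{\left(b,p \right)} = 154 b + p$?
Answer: $- \frac{315194773123}{32224362} \approx -9781.3$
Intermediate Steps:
$m{\left(b,p \right)} = p + 154 b$
$\left(- \frac{1580}{X} + \frac{12765}{-6602}\right) - \left(377 + m{\left(50,\left(W - 34\right) \left(-14 - 60\right) \right)}\right) = \left(- \frac{1580}{4881} + \frac{12765}{-6602}\right) - \left(377 + 7700 + \left(11 - 34\right) \left(-14 - 60\right)\right) = \left(\left(-1580\right) \frac{1}{4881} + 12765 \left(- \frac{1}{6602}\right)\right) - \left(8077 + 1702\right) = \left(- \frac{1580}{4881} - \frac{12765}{6602}\right) - 9779 = - \frac{72737125}{32224362} - 9779 = - \frac{315194773123}{32224362}$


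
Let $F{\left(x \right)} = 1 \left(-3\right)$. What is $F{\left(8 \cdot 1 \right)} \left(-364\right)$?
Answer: $1092$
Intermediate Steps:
$F{\left(x \right)} = -3$
$F{\left(8 \cdot 1 \right)} \left(-364\right) = \left(-3\right) \left(-364\right) = 1092$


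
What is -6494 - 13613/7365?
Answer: -47841923/7365 ≈ -6495.9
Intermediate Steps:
-6494 - 13613/7365 = -47841923/7365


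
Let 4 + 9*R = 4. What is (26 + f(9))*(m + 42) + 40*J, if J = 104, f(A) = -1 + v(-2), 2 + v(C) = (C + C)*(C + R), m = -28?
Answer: 4594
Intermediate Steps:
R = 0 (R = -4/9 + (⅑)*4 = -4/9 + 4/9 = 0)
v(C) = -2 + 2*C² (v(C) = -2 + (C + C)*(C + 0) = -2 + (2*C)*C = -2 + 2*C²)
f(A) = 5 (f(A) = -1 + (-2 + 2*(-2)²) = -1 + (-2 + 2*4) = -1 + (-2 + 8) = -1 + 6 = 5)
(26 + f(9))*(m + 42) + 40*J = (26 + 5)*(-28 + 42) + 40*104 = 31*14 + 4160 = 434 + 4160 = 4594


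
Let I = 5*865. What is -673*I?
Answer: -2910725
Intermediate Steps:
I = 4325
-673*I = -673*4325 = -1*2910725 = -2910725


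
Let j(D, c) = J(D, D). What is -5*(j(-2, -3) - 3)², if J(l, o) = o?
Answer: -125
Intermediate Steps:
j(D, c) = D
-5*(j(-2, -3) - 3)² = -5*(-2 - 3)² = -5*(-5)² = -5*25 = -125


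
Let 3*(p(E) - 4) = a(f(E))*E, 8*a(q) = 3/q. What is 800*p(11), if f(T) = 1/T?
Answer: 15300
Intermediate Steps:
a(q) = 3/(8*q) (a(q) = (3/q)/8 = 3/(8*q))
p(E) = 4 + E²/8 (p(E) = 4 + ((3/(8*(1/E)))*E)/3 = 4 + ((3*E/8)*E)/3 = 4 + (3*E²/8)/3 = 4 + E²/8)
800*p(11) = 800*(4 + (⅛)*11²) = 800*(4 + (⅛)*121) = 800*(4 + 121/8) = 800*(153/8) = 15300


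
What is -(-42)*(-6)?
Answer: -252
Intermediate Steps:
-(-42)*(-6) = -6*42 = -252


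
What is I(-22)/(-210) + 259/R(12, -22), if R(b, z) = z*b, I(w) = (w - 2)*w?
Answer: -32297/9240 ≈ -3.4953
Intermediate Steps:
I(w) = w*(-2 + w) (I(w) = (-2 + w)*w = w*(-2 + w))
R(b, z) = b*z
I(-22)/(-210) + 259/R(12, -22) = -22*(-2 - 22)/(-210) + 259/((12*(-22))) = -22*(-24)*(-1/210) + 259/(-264) = 528*(-1/210) + 259*(-1/264) = -88/35 - 259/264 = -32297/9240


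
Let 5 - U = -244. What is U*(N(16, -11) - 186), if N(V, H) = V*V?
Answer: 17430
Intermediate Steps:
U = 249 (U = 5 - 1*(-244) = 5 + 244 = 249)
N(V, H) = V**2
U*(N(16, -11) - 186) = 249*(16**2 - 186) = 249*(256 - 186) = 249*70 = 17430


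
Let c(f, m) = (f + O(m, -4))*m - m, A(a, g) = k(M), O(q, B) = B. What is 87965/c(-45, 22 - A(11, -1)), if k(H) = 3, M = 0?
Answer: -17593/190 ≈ -92.595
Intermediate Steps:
A(a, g) = 3
c(f, m) = -m + m*(-4 + f) (c(f, m) = (f - 4)*m - m = (-4 + f)*m - m = m*(-4 + f) - m = -m + m*(-4 + f))
87965/c(-45, 22 - A(11, -1)) = 87965/(((22 - 1*3)*(-5 - 45))) = 87965/(((22 - 3)*(-50))) = 87965/((19*(-50))) = 87965/(-950) = 87965*(-1/950) = -17593/190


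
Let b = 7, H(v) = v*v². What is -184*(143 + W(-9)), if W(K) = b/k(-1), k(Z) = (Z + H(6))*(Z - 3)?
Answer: -5656758/215 ≈ -26311.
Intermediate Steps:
H(v) = v³
k(Z) = (-3 + Z)*(216 + Z) (k(Z) = (Z + 6³)*(Z - 3) = (Z + 216)*(-3 + Z) = (216 + Z)*(-3 + Z) = (-3 + Z)*(216 + Z))
W(K) = -7/860 (W(K) = 7/(-648 + (-1)² + 213*(-1)) = 7/(-648 + 1 - 213) = 7/(-860) = 7*(-1/860) = -7/860)
-184*(143 + W(-9)) = -184*(143 - 7/860) = -184*122973/860 = -5656758/215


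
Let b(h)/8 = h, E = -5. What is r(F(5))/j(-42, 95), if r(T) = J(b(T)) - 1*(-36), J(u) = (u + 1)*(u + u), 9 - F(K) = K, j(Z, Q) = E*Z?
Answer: 358/35 ≈ 10.229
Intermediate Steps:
j(Z, Q) = -5*Z
b(h) = 8*h
F(K) = 9 - K
J(u) = 2*u*(1 + u) (J(u) = (1 + u)*(2*u) = 2*u*(1 + u))
r(T) = 36 + 16*T*(1 + 8*T) (r(T) = 2*(8*T)*(1 + 8*T) - 1*(-36) = 16*T*(1 + 8*T) + 36 = 36 + 16*T*(1 + 8*T))
r(F(5))/j(-42, 95) = (36 + 16*(9 - 1*5) + 128*(9 - 1*5)²)/((-5*(-42))) = (36 + 16*(9 - 5) + 128*(9 - 5)²)/210 = (36 + 16*4 + 128*4²)*(1/210) = (36 + 64 + 128*16)*(1/210) = (36 + 64 + 2048)*(1/210) = 2148*(1/210) = 358/35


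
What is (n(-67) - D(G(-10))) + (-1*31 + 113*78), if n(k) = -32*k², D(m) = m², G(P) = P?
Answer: -134965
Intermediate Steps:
(n(-67) - D(G(-10))) + (-1*31 + 113*78) = (-32*(-67)² - 1*(-10)²) + (-1*31 + 113*78) = (-32*4489 - 1*100) + (-31 + 8814) = (-143648 - 100) + 8783 = -143748 + 8783 = -134965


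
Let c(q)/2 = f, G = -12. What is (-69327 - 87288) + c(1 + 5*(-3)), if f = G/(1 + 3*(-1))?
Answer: -156603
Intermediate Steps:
f = 6 (f = -12/(1 + 3*(-1)) = -12/(1 - 3) = -12/(-2) = -12*(-½) = 6)
c(q) = 12 (c(q) = 2*6 = 12)
(-69327 - 87288) + c(1 + 5*(-3)) = (-69327 - 87288) + 12 = -156615 + 12 = -156603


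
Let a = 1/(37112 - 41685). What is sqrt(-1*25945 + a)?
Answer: I*sqrt(542570380478)/4573 ≈ 161.07*I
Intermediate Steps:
a = -1/4573 (a = 1/(-4573) = -1/4573 ≈ -0.00021867)
sqrt(-1*25945 + a) = sqrt(-1*25945 - 1/4573) = sqrt(-25945 - 1/4573) = sqrt(-118646486/4573) = I*sqrt(542570380478)/4573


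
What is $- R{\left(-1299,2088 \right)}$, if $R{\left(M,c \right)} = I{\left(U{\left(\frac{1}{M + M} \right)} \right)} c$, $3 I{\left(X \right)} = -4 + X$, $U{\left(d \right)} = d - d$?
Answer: $2784$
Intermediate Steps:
$U{\left(d \right)} = 0$
$I{\left(X \right)} = - \frac{4}{3} + \frac{X}{3}$ ($I{\left(X \right)} = \frac{-4 + X}{3} = - \frac{4}{3} + \frac{X}{3}$)
$R{\left(M,c \right)} = - \frac{4 c}{3}$ ($R{\left(M,c \right)} = \left(- \frac{4}{3} + \frac{1}{3} \cdot 0\right) c = \left(- \frac{4}{3} + 0\right) c = - \frac{4 c}{3}$)
$- R{\left(-1299,2088 \right)} = - \frac{\left(-4\right) 2088}{3} = \left(-1\right) \left(-2784\right) = 2784$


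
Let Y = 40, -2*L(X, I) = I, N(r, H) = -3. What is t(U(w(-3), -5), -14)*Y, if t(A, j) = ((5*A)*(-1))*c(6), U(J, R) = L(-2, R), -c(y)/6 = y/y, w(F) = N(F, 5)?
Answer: 3000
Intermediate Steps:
L(X, I) = -I/2
w(F) = -3
c(y) = -6 (c(y) = -6*y/y = -6*1 = -6)
U(J, R) = -R/2
t(A, j) = 30*A (t(A, j) = ((5*A)*(-1))*(-6) = -5*A*(-6) = 30*A)
t(U(w(-3), -5), -14)*Y = (30*(-½*(-5)))*40 = (30*(5/2))*40 = 75*40 = 3000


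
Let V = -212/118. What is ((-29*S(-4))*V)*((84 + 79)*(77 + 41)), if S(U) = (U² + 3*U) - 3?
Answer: 1002124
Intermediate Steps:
S(U) = -3 + U² + 3*U
V = -106/59 (V = -212*1/118 = -106/59 ≈ -1.7966)
((-29*S(-4))*V)*((84 + 79)*(77 + 41)) = (-29*(-3 + (-4)² + 3*(-4))*(-106/59))*((84 + 79)*(77 + 41)) = (-29*(-3 + 16 - 12)*(-106/59))*(163*118) = (-29*1*(-106/59))*19234 = -29*(-106/59)*19234 = (3074/59)*19234 = 1002124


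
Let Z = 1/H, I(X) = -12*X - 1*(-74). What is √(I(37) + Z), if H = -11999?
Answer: I*√315213801/923 ≈ 19.235*I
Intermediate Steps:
I(X) = 74 - 12*X (I(X) = -12*X + 74 = 74 - 12*X)
Z = -1/11999 (Z = 1/(-11999) = -1/11999 ≈ -8.3340e-5)
√(I(37) + Z) = √((74 - 12*37) - 1/11999) = √((74 - 444) - 1/11999) = √(-370 - 1/11999) = √(-4439631/11999) = I*√315213801/923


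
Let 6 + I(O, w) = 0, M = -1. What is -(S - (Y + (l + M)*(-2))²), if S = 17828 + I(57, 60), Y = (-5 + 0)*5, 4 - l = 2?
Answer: -17093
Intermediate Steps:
l = 2 (l = 4 - 1*2 = 4 - 2 = 2)
Y = -25 (Y = -5*5 = -25)
I(O, w) = -6 (I(O, w) = -6 + 0 = -6)
S = 17822 (S = 17828 - 6 = 17822)
-(S - (Y + (l + M)*(-2))²) = -(17822 - (-25 + (2 - 1)*(-2))²) = -(17822 - (-25 + 1*(-2))²) = -(17822 - (-25 - 2)²) = -(17822 - 1*(-27)²) = -(17822 - 1*729) = -(17822 - 729) = -1*17093 = -17093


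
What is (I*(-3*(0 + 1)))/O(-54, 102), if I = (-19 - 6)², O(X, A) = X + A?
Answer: -625/16 ≈ -39.063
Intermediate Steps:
O(X, A) = A + X
I = 625 (I = (-25)² = 625)
(I*(-3*(0 + 1)))/O(-54, 102) = (625*(-3*(0 + 1)))/(102 - 54) = (625*(-3*1))/48 = (625*(-3))*(1/48) = -1875*1/48 = -625/16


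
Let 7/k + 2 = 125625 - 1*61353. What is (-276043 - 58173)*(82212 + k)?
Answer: -882959442895676/32135 ≈ -2.7477e+10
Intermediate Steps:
k = 7/64270 (k = 7/(-2 + (125625 - 1*61353)) = 7/(-2 + (125625 - 61353)) = 7/(-2 + 64272) = 7/64270 ≈ 0.00010892)
(-276043 - 58173)*(82212 + k) = (-276043 - 58173)*(82212 + 7/64270) = -334216*5283765247/64270 = -882959442895676/32135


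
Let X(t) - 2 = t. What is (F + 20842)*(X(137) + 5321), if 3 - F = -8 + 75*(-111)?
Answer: 159311880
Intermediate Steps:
X(t) = 2 + t
F = 8336 (F = 3 - (-8 + 75*(-111)) = 3 - (-8 - 8325) = 3 - 1*(-8333) = 3 + 8333 = 8336)
(F + 20842)*(X(137) + 5321) = (8336 + 20842)*((2 + 137) + 5321) = 29178*(139 + 5321) = 29178*5460 = 159311880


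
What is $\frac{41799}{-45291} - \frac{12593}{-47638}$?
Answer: $- \frac{473623733}{719190886} \approx -0.65855$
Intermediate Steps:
$\frac{41799}{-45291} - \frac{12593}{-47638} = 41799 \left(- \frac{1}{45291}\right) - - \frac{12593}{47638} = - \frac{13933}{15097} + \frac{12593}{47638} = - \frac{473623733}{719190886}$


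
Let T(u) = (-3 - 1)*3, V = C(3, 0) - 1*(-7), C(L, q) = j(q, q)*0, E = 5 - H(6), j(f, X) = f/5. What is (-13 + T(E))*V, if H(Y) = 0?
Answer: -175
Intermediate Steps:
j(f, X) = f/5 (j(f, X) = f*(1/5) = f/5)
E = 5 (E = 5 - 1*0 = 5 + 0 = 5)
C(L, q) = 0 (C(L, q) = (q/5)*0 = 0)
V = 7 (V = 0 - 1*(-7) = 0 + 7 = 7)
T(u) = -12 (T(u) = -4*3 = -12)
(-13 + T(E))*V = (-13 - 12)*7 = -25*7 = -175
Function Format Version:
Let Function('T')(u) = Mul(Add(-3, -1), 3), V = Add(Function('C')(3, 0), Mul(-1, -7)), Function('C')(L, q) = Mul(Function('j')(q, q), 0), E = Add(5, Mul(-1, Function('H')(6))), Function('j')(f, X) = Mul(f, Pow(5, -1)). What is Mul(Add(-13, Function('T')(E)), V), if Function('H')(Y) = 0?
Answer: -175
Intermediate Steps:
Function('j')(f, X) = Mul(Rational(1, 5), f) (Function('j')(f, X) = Mul(f, Rational(1, 5)) = Mul(Rational(1, 5), f))
E = 5 (E = Add(5, Mul(-1, 0)) = Add(5, 0) = 5)
Function('C')(L, q) = 0 (Function('C')(L, q) = Mul(Mul(Rational(1, 5), q), 0) = 0)
V = 7 (V = Add(0, Mul(-1, -7)) = Add(0, 7) = 7)
Function('T')(u) = -12 (Function('T')(u) = Mul(-4, 3) = -12)
Mul(Add(-13, Function('T')(E)), V) = Mul(Add(-13, -12), 7) = Mul(-25, 7) = -175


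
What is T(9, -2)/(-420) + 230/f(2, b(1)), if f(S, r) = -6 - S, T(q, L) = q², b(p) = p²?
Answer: -1013/35 ≈ -28.943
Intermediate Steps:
T(9, -2)/(-420) + 230/f(2, b(1)) = 9²/(-420) + 230/(-6 - 1*2) = 81*(-1/420) + 230/(-6 - 2) = -27/140 + 230/(-8) = -27/140 + 230*(-⅛) = -27/140 - 115/4 = -1013/35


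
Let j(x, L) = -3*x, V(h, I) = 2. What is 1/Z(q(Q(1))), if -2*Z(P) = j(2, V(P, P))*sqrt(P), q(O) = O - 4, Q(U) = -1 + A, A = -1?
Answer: -I*sqrt(6)/18 ≈ -0.13608*I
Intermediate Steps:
Q(U) = -2 (Q(U) = -1 - 1 = -2)
q(O) = -4 + O
Z(P) = 3*sqrt(P) (Z(P) = -(-3*2)*sqrt(P)/2 = -(-3)*sqrt(P) = 3*sqrt(P))
1/Z(q(Q(1))) = 1/(3*sqrt(-4 - 2)) = 1/(3*sqrt(-6)) = 1/(3*(I*sqrt(6))) = 1/(3*I*sqrt(6)) = -I*sqrt(6)/18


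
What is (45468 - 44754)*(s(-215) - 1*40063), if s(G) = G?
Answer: -28758492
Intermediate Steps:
(45468 - 44754)*(s(-215) - 1*40063) = (45468 - 44754)*(-215 - 1*40063) = 714*(-215 - 40063) = 714*(-40278) = -28758492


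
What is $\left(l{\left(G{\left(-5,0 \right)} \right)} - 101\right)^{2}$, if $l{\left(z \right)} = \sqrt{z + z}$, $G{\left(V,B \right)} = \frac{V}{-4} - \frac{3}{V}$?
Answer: $\frac{\left(1010 - \sqrt{370}\right)^{2}}{100} \approx 9816.1$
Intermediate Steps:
$G{\left(V,B \right)} = - \frac{3}{V} - \frac{V}{4}$ ($G{\left(V,B \right)} = V \left(- \frac{1}{4}\right) - \frac{3}{V} = - \frac{V}{4} - \frac{3}{V} = - \frac{3}{V} - \frac{V}{4}$)
$l{\left(z \right)} = \sqrt{2} \sqrt{z}$ ($l{\left(z \right)} = \sqrt{2 z} = \sqrt{2} \sqrt{z}$)
$\left(l{\left(G{\left(-5,0 \right)} \right)} - 101\right)^{2} = \left(\sqrt{2} \sqrt{- \frac{3}{-5} - - \frac{5}{4}} - 101\right)^{2} = \left(\sqrt{2} \sqrt{\left(-3\right) \left(- \frac{1}{5}\right) + \frac{5}{4}} - 101\right)^{2} = \left(\sqrt{2} \sqrt{\frac{3}{5} + \frac{5}{4}} - 101\right)^{2} = \left(\sqrt{2} \sqrt{\frac{37}{20}} - 101\right)^{2} = \left(\sqrt{2} \frac{\sqrt{185}}{10} - 101\right)^{2} = \left(\frac{\sqrt{370}}{10} - 101\right)^{2} = \left(-101 + \frac{\sqrt{370}}{10}\right)^{2}$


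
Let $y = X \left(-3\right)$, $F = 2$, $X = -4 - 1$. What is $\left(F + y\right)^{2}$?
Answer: $289$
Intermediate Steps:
$X = -5$ ($X = -4 - 1 = -5$)
$y = 15$ ($y = \left(-5\right) \left(-3\right) = 15$)
$\left(F + y\right)^{2} = \left(2 + 15\right)^{2} = 17^{2} = 289$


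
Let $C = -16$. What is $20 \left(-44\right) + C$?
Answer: $-896$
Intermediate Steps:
$20 \left(-44\right) + C = 20 \left(-44\right) - 16 = -880 - 16 = -896$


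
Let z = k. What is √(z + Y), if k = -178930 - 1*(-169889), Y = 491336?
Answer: √482295 ≈ 694.47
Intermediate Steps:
k = -9041 (k = -178930 + 169889 = -9041)
z = -9041
√(z + Y) = √(-9041 + 491336) = √482295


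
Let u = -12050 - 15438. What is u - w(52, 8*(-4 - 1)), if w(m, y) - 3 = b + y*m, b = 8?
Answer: -25419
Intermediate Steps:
u = -27488
w(m, y) = 11 + m*y (w(m, y) = 3 + (8 + y*m) = 3 + (8 + m*y) = 11 + m*y)
u - w(52, 8*(-4 - 1)) = -27488 - (11 + 52*(8*(-4 - 1))) = -27488 - (11 + 52*(8*(-5))) = -27488 - (11 + 52*(-40)) = -27488 - (11 - 2080) = -27488 - 1*(-2069) = -27488 + 2069 = -25419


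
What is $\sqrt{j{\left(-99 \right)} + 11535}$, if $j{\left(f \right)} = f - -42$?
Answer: $\sqrt{11478} \approx 107.14$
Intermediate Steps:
$j{\left(f \right)} = 42 + f$ ($j{\left(f \right)} = f + 42 = 42 + f$)
$\sqrt{j{\left(-99 \right)} + 11535} = \sqrt{\left(42 - 99\right) + 11535} = \sqrt{-57 + 11535} = \sqrt{11478}$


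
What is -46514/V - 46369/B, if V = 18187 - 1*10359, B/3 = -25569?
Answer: -1602486433/300231198 ≈ -5.3375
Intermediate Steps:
B = -76707 (B = 3*(-25569) = -76707)
V = 7828 (V = 18187 - 10359 = 7828)
-46514/V - 46369/B = -46514/7828 - 46369/(-76707) = -46514*1/7828 - 46369*(-1/76707) = -23257/3914 + 46369/76707 = -1602486433/300231198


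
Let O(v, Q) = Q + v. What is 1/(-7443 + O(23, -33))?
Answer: -1/7453 ≈ -0.00013417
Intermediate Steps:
1/(-7443 + O(23, -33)) = 1/(-7443 + (-33 + 23)) = 1/(-7443 - 10) = 1/(-7453) = -1/7453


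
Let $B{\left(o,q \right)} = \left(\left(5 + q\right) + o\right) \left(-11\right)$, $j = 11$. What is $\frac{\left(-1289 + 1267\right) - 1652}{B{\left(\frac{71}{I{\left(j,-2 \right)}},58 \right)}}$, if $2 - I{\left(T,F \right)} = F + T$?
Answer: $\frac{5859}{2035} \approx 2.8791$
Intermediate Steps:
$I{\left(T,F \right)} = 2 - F - T$ ($I{\left(T,F \right)} = 2 - \left(F + T\right) = 2 - F - T$)
$B{\left(o,q \right)} = -55 - 11 o - 11 q$ ($B{\left(o,q \right)} = \left(5 + o + q\right) \left(-11\right) = -55 - 11 o - 11 q$)
$\frac{\left(-1289 + 1267\right) - 1652}{B{\left(\frac{71}{I{\left(j,-2 \right)}},58 \right)}} = \frac{\left(-1289 + 1267\right) - 1652}{-55 - 11 \frac{71}{2 - -2 - 11} - 638} = \frac{-22 - 1652}{-55 - 11 \frac{71}{2 + 2 - 11} - 638} = - \frac{1674}{-55 - 11 \frac{71}{-7} - 638} = - \frac{1674}{-55 - 11 \cdot 71 \left(- \frac{1}{7}\right) - 638} = - \frac{1674}{-55 - - \frac{781}{7} - 638} = - \frac{1674}{-55 + \frac{781}{7} - 638} = - \frac{1674}{- \frac{4070}{7}} = \left(-1674\right) \left(- \frac{7}{4070}\right) = \frac{5859}{2035}$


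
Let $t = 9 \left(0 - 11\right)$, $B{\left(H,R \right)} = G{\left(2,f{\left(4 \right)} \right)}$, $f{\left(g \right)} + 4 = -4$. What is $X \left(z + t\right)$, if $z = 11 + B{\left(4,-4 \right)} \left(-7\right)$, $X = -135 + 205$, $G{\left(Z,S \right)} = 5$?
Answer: $-8610$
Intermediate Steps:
$f{\left(g \right)} = -8$ ($f{\left(g \right)} = -4 - 4 = -8$)
$X = 70$
$B{\left(H,R \right)} = 5$
$t = -99$ ($t = 9 \left(-11\right) = -99$)
$z = -24$ ($z = 11 + 5 \left(-7\right) = 11 - 35 = -24$)
$X \left(z + t\right) = 70 \left(-24 - 99\right) = 70 \left(-123\right) = -8610$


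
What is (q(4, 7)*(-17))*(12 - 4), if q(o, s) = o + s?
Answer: -1496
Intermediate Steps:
(q(4, 7)*(-17))*(12 - 4) = ((4 + 7)*(-17))*(12 - 4) = (11*(-17))*8 = -187*8 = -1496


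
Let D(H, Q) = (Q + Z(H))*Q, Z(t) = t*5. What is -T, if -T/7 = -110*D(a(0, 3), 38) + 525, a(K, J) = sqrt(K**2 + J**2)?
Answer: -1547105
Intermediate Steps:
Z(t) = 5*t
a(K, J) = sqrt(J**2 + K**2)
D(H, Q) = Q*(Q + 5*H) (D(H, Q) = (Q + 5*H)*Q = Q*(Q + 5*H))
T = 1547105 (T = -7*(-4180*(38 + 5*sqrt(3**2 + 0**2)) + 525) = -7*(-4180*(38 + 5*sqrt(9 + 0)) + 525) = -7*(-4180*(38 + 5*sqrt(9)) + 525) = -7*(-4180*(38 + 5*3) + 525) = -7*(-4180*(38 + 15) + 525) = -7*(-4180*53 + 525) = -7*(-110*2014 + 525) = -7*(-221540 + 525) = -7*(-221015) = 1547105)
-T = -1*1547105 = -1547105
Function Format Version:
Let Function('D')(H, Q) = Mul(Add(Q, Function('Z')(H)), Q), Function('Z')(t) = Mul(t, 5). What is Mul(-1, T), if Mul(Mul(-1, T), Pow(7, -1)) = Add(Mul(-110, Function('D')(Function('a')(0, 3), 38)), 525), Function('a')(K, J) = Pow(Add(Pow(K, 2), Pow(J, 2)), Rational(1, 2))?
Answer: -1547105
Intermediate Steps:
Function('Z')(t) = Mul(5, t)
Function('a')(K, J) = Pow(Add(Pow(J, 2), Pow(K, 2)), Rational(1, 2))
Function('D')(H, Q) = Mul(Q, Add(Q, Mul(5, H))) (Function('D')(H, Q) = Mul(Add(Q, Mul(5, H)), Q) = Mul(Q, Add(Q, Mul(5, H))))
T = 1547105 (T = Mul(-7, Add(Mul(-110, Mul(38, Add(38, Mul(5, Pow(Add(Pow(3, 2), Pow(0, 2)), Rational(1, 2)))))), 525)) = Mul(-7, Add(Mul(-110, Mul(38, Add(38, Mul(5, Pow(Add(9, 0), Rational(1, 2)))))), 525)) = Mul(-7, Add(Mul(-110, Mul(38, Add(38, Mul(5, Pow(9, Rational(1, 2)))))), 525)) = Mul(-7, Add(Mul(-110, Mul(38, Add(38, Mul(5, 3)))), 525)) = Mul(-7, Add(Mul(-110, Mul(38, Add(38, 15))), 525)) = Mul(-7, Add(Mul(-110, Mul(38, 53)), 525)) = Mul(-7, Add(Mul(-110, 2014), 525)) = Mul(-7, Add(-221540, 525)) = Mul(-7, -221015) = 1547105)
Mul(-1, T) = Mul(-1, 1547105) = -1547105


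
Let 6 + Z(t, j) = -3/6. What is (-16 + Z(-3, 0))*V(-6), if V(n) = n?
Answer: 135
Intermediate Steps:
Z(t, j) = -13/2 (Z(t, j) = -6 - 3/6 = -6 - 3*⅙ = -6 - ½ = -13/2)
(-16 + Z(-3, 0))*V(-6) = (-16 - 13/2)*(-6) = -45/2*(-6) = 135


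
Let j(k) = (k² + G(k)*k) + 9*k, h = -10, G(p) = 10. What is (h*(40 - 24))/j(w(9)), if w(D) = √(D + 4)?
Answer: 40/87 - 760*√13/1131 ≈ -1.9631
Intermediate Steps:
w(D) = √(4 + D)
j(k) = k² + 19*k (j(k) = (k² + 10*k) + 9*k = k² + 19*k)
(h*(40 - 24))/j(w(9)) = (-10*(40 - 24))/((√(4 + 9)*(19 + √(4 + 9)))) = (-10*16)/((√13*(19 + √13))) = -160*√13/(13*(19 + √13))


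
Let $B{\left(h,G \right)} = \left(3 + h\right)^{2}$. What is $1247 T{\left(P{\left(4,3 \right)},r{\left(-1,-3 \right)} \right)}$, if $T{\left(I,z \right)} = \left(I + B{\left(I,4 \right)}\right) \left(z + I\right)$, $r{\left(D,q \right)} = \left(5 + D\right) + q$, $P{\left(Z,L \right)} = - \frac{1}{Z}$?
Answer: $\frac{437697}{64} \approx 6839.0$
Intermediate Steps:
$r{\left(D,q \right)} = 5 + D + q$
$T{\left(I,z \right)} = \left(I + z\right) \left(I + \left(3 + I\right)^{2}\right)$ ($T{\left(I,z \right)} = \left(I + \left(3 + I\right)^{2}\right) \left(z + I\right) = \left(I + \left(3 + I\right)^{2}\right) \left(I + z\right) = \left(I + z\right) \left(I + \left(3 + I\right)^{2}\right)$)
$1247 T{\left(P{\left(4,3 \right)},r{\left(-1,-3 \right)} \right)} = 1247 \left(\left(- \frac{1}{4}\right)^{2} + - \frac{1}{4} \left(5 - 1 - 3\right) + - \frac{1}{4} \left(3 - \frac{1}{4}\right)^{2} + \left(5 - 1 - 3\right) \left(3 - \frac{1}{4}\right)^{2}\right) = 1247 \left(\left(\left(-1\right) \frac{1}{4}\right)^{2} + \left(-1\right) \frac{1}{4} \cdot 1 + \left(-1\right) \frac{1}{4} \left(3 - \frac{1}{4}\right)^{2} + 1 \left(3 - \frac{1}{4}\right)^{2}\right) = 1247 \left(\left(- \frac{1}{4}\right)^{2} - \frac{1}{4} - \frac{\left(3 - \frac{1}{4}\right)^{2}}{4} + 1 \left(3 - \frac{1}{4}\right)^{2}\right) = 1247 \left(\frac{1}{16} - \frac{1}{4} - \frac{\left(\frac{11}{4}\right)^{2}}{4} + 1 \left(\frac{11}{4}\right)^{2}\right) = 1247 \left(\frac{1}{16} - \frac{1}{4} - \frac{121}{64} + 1 \cdot \frac{121}{16}\right) = 1247 \left(\frac{1}{16} - \frac{1}{4} - \frac{121}{64} + \frac{121}{16}\right) = 1247 \cdot \frac{351}{64} = \frac{437697}{64}$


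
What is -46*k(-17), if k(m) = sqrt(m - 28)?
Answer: -138*I*sqrt(5) ≈ -308.58*I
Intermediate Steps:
k(m) = sqrt(-28 + m)
-46*k(-17) = -46*sqrt(-28 - 17) = -138*I*sqrt(5)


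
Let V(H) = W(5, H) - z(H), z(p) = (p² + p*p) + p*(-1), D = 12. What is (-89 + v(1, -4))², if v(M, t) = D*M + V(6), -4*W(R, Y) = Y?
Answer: 83521/4 ≈ 20880.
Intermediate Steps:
W(R, Y) = -Y/4
z(p) = -p + 2*p² (z(p) = (p² + p²) - p = 2*p² - p = -p + 2*p²)
V(H) = -H/4 - H*(-1 + 2*H)
v(M, t) = -135/2 + 12*M (v(M, t) = 12*M + (¼)*6*(3 - 8*6) = 12*M + (¼)*6*(3 - 48) = 12*M + (¼)*6*(-45) = 12*M - 135/2 = -135/2 + 12*M)
(-89 + v(1, -4))² = (-89 + (-135/2 + 12*1))² = (-89 + (-135/2 + 12))² = (-89 - 111/2)² = (-289/2)² = 83521/4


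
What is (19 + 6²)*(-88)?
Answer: -4840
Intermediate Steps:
(19 + 6²)*(-88) = (19 + 36)*(-88) = 55*(-88) = -4840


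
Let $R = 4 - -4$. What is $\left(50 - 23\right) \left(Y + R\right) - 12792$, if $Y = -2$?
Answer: $-12630$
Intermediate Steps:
$R = 8$ ($R = 4 + 4 = 8$)
$\left(50 - 23\right) \left(Y + R\right) - 12792 = \left(50 - 23\right) \left(-2 + 8\right) - 12792 = 27 \cdot 6 - 12792 = 162 - 12792 = -12630$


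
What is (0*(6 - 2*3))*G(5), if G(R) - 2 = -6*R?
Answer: 0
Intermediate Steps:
G(R) = 2 - 6*R
(0*(6 - 2*3))*G(5) = (0*(6 - 2*3))*(2 - 6*5) = (0*(6 - 6))*(2 - 30) = (0*0)*(-28) = 0*(-28) = 0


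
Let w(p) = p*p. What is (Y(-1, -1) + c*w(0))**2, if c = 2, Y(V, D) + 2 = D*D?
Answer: 1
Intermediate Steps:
Y(V, D) = -2 + D**2 (Y(V, D) = -2 + D*D = -2 + D**2)
w(p) = p**2
(Y(-1, -1) + c*w(0))**2 = ((-2 + (-1)**2) + 2*0**2)**2 = ((-2 + 1) + 2*0)**2 = (-1 + 0)**2 = (-1)**2 = 1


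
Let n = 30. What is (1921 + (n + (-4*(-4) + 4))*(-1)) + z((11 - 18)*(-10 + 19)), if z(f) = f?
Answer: 1808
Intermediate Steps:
(1921 + (n + (-4*(-4) + 4))*(-1)) + z((11 - 18)*(-10 + 19)) = (1921 + (30 + (-4*(-4) + 4))*(-1)) + (11 - 18)*(-10 + 19) = (1921 + (30 + (16 + 4))*(-1)) - 7*9 = (1921 + (30 + 20)*(-1)) - 63 = (1921 + 50*(-1)) - 63 = (1921 - 50) - 63 = 1871 - 63 = 1808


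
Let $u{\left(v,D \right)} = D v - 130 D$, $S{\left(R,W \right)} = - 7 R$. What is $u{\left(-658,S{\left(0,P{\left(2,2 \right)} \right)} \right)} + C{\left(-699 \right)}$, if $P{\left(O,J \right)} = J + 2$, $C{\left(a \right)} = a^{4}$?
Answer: $238730937201$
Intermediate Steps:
$P{\left(O,J \right)} = 2 + J$
$u{\left(v,D \right)} = - 130 D + D v$
$u{\left(-658,S{\left(0,P{\left(2,2 \right)} \right)} \right)} + C{\left(-699 \right)} = \left(-7\right) 0 \left(-130 - 658\right) + \left(-699\right)^{4} = 0 \left(-788\right) + 238730937201 = 0 + 238730937201 = 238730937201$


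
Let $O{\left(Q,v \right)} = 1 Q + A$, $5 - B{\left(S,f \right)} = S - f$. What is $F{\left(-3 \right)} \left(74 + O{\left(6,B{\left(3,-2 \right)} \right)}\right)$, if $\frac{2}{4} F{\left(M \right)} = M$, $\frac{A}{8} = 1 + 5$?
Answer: $-768$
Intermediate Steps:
$B{\left(S,f \right)} = 5 + f - S$ ($B{\left(S,f \right)} = 5 - \left(S - f\right) = 5 + f - S$)
$A = 48$ ($A = 8 \left(1 + 5\right) = 8 \cdot 6 = 48$)
$F{\left(M \right)} = 2 M$
$O{\left(Q,v \right)} = 48 + Q$ ($O{\left(Q,v \right)} = 1 Q + 48 = Q + 48 = 48 + Q$)
$F{\left(-3 \right)} \left(74 + O{\left(6,B{\left(3,-2 \right)} \right)}\right) = 2 \left(-3\right) \left(74 + \left(48 + 6\right)\right) = - 6 \left(74 + 54\right) = \left(-6\right) 128 = -768$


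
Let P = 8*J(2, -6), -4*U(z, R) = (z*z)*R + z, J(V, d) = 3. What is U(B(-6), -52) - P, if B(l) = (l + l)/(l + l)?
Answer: -45/4 ≈ -11.250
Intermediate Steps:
B(l) = 1 (B(l) = (2*l)/((2*l)) = (2*l)*(1/(2*l)) = 1)
U(z, R) = -z/4 - R*z**2/4 (U(z, R) = -((z*z)*R + z)/4 = -(z**2*R + z)/4 = -(R*z**2 + z)/4 = -(z + R*z**2)/4 = -z/4 - R*z**2/4)
P = 24 (P = 8*3 = 24)
U(B(-6), -52) - P = -1/4*1*(1 - 52*1) - 1*24 = -1/4*1*(1 - 52) - 24 = -1/4*1*(-51) - 24 = 51/4 - 24 = -45/4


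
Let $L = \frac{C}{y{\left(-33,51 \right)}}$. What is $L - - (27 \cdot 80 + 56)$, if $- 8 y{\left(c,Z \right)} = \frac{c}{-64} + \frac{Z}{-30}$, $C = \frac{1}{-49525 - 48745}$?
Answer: $\frac{8253343272}{3724433} \approx 2216.0$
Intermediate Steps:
$C = - \frac{1}{98270}$ ($C = \frac{1}{-98270} = - \frac{1}{98270} \approx -1.0176 \cdot 10^{-5}$)
$y{\left(c,Z \right)} = \frac{Z}{240} + \frac{c}{512}$ ($y{\left(c,Z \right)} = - \frac{\frac{c}{-64} + \frac{Z}{-30}}{8} = - \frac{c \left(- \frac{1}{64}\right) + Z \left(- \frac{1}{30}\right)}{8} = - \frac{- \frac{c}{64} - \frac{Z}{30}}{8} = - \frac{- \frac{Z}{30} - \frac{c}{64}}{8} = \frac{Z}{240} + \frac{c}{512}$)
$L = - \frac{256}{3724433}$ ($L = - \frac{1}{98270 \left(\frac{1}{240} \cdot 51 + \frac{1}{512} \left(-33\right)\right)} = - \frac{1}{98270 \left(\frac{17}{80} - \frac{33}{512}\right)} = - \frac{1}{98270 \cdot \frac{379}{2560}} = \left(- \frac{1}{98270}\right) \frac{2560}{379} = - \frac{256}{3724433} \approx -6.8735 \cdot 10^{-5}$)
$L - - (27 \cdot 80 + 56) = - \frac{256}{3724433} - - (27 \cdot 80 + 56) = - \frac{256}{3724433} - - (2160 + 56) = - \frac{256}{3724433} - \left(-1\right) 2216 = - \frac{256}{3724433} - -2216 = - \frac{256}{3724433} + 2216 = \frac{8253343272}{3724433}$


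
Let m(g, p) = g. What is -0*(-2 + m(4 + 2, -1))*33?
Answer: 0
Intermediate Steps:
-0*(-2 + m(4 + 2, -1))*33 = -0*(-2 + (4 + 2))*33 = -0*(-2 + 6)*33 = -0*4*33 = -2*0*33 = 0*33 = 0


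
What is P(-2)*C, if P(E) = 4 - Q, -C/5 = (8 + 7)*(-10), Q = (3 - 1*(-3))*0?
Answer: 3000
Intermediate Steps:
Q = 0 (Q = (3 + 3)*0 = 6*0 = 0)
C = 750 (C = -5*(8 + 7)*(-10) = -75*(-10) = -5*(-150) = 750)
P(E) = 4 (P(E) = 4 - 1*0 = 4 + 0 = 4)
P(-2)*C = 4*750 = 3000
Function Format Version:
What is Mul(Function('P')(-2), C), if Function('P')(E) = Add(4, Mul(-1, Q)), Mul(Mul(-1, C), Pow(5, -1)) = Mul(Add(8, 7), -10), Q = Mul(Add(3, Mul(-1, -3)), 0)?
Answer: 3000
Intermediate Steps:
Q = 0 (Q = Mul(Add(3, 3), 0) = Mul(6, 0) = 0)
C = 750 (C = Mul(-5, Mul(Add(8, 7), -10)) = Mul(-5, Mul(15, -10)) = Mul(-5, -150) = 750)
Function('P')(E) = 4 (Function('P')(E) = Add(4, Mul(-1, 0)) = Add(4, 0) = 4)
Mul(Function('P')(-2), C) = Mul(4, 750) = 3000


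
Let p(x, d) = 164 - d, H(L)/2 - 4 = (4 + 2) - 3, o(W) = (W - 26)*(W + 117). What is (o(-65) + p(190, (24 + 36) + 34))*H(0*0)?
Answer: -65268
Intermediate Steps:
o(W) = (-26 + W)*(117 + W)
H(L) = 14 (H(L) = 8 + 2*((4 + 2) - 3) = 8 + 2*(6 - 3) = 8 + 2*3 = 8 + 6 = 14)
(o(-65) + p(190, (24 + 36) + 34))*H(0*0) = ((-3042 + (-65)² + 91*(-65)) + (164 - ((24 + 36) + 34)))*14 = ((-3042 + 4225 - 5915) + (164 - (60 + 34)))*14 = (-4732 + (164 - 1*94))*14 = (-4732 + (164 - 94))*14 = (-4732 + 70)*14 = -4662*14 = -65268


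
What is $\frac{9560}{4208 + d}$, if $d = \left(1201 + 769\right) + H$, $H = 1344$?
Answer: $\frac{4780}{3761} \approx 1.2709$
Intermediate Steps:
$d = 3314$ ($d = \left(1201 + 769\right) + 1344 = 1970 + 1344 = 3314$)
$\frac{9560}{4208 + d} = \frac{9560}{4208 + 3314} = \frac{9560}{7522} = 9560 \cdot \frac{1}{7522} = \frac{4780}{3761}$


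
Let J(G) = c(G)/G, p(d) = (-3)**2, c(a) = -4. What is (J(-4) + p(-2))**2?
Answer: 100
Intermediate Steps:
p(d) = 9
J(G) = -4/G
(J(-4) + p(-2))**2 = (-4/(-4) + 9)**2 = (-4*(-1/4) + 9)**2 = (1 + 9)**2 = 10**2 = 100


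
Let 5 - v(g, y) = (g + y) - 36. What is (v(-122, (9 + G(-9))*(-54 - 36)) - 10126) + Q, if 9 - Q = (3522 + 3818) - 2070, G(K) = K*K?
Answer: -7124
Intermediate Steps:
G(K) = K**2
v(g, y) = 41 - g - y (v(g, y) = 5 - ((g + y) - 36) = 5 - (-36 + g + y) = 5 + (36 - g - y) = 41 - g - y)
Q = -5261 (Q = 9 - ((3522 + 3818) - 2070) = 9 - (7340 - 2070) = 9 - 1*5270 = 9 - 5270 = -5261)
(v(-122, (9 + G(-9))*(-54 - 36)) - 10126) + Q = ((41 - 1*(-122) - (9 + (-9)**2)*(-54 - 36)) - 10126) - 5261 = ((41 + 122 - (9 + 81)*(-90)) - 10126) - 5261 = ((41 + 122 - 90*(-90)) - 10126) - 5261 = ((41 + 122 - 1*(-8100)) - 10126) - 5261 = ((41 + 122 + 8100) - 10126) - 5261 = (8263 - 10126) - 5261 = -1863 - 5261 = -7124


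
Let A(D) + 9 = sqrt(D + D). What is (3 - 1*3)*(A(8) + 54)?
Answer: 0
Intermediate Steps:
A(D) = -9 + sqrt(2)*sqrt(D) (A(D) = -9 + sqrt(D + D) = -9 + sqrt(2*D) = -9 + sqrt(2)*sqrt(D))
(3 - 1*3)*(A(8) + 54) = (3 - 1*3)*((-9 + sqrt(2)*sqrt(8)) + 54) = (3 - 3)*((-9 + sqrt(2)*(2*sqrt(2))) + 54) = 0*((-9 + 4) + 54) = 0*(-5 + 54) = 0*49 = 0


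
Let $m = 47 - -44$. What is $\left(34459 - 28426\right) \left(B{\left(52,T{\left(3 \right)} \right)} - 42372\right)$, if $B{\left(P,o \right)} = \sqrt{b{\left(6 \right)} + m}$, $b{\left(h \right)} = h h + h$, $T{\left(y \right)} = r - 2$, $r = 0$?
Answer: $-255630276 + 6033 \sqrt{133} \approx -2.5556 \cdot 10^{8}$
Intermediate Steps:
$m = 91$ ($m = 47 + 44 = 91$)
$T{\left(y \right)} = -2$ ($T{\left(y \right)} = 0 - 2 = -2$)
$b{\left(h \right)} = h + h^{2}$ ($b{\left(h \right)} = h^{2} + h = h + h^{2}$)
$B{\left(P,o \right)} = \sqrt{133}$ ($B{\left(P,o \right)} = \sqrt{6 \left(1 + 6\right) + 91} = \sqrt{6 \cdot 7 + 91} = \sqrt{42 + 91} = \sqrt{133}$)
$\left(34459 - 28426\right) \left(B{\left(52,T{\left(3 \right)} \right)} - 42372\right) = \left(34459 - 28426\right) \left(\sqrt{133} - 42372\right) = 6033 \left(-42372 + \sqrt{133}\right) = -255630276 + 6033 \sqrt{133}$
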